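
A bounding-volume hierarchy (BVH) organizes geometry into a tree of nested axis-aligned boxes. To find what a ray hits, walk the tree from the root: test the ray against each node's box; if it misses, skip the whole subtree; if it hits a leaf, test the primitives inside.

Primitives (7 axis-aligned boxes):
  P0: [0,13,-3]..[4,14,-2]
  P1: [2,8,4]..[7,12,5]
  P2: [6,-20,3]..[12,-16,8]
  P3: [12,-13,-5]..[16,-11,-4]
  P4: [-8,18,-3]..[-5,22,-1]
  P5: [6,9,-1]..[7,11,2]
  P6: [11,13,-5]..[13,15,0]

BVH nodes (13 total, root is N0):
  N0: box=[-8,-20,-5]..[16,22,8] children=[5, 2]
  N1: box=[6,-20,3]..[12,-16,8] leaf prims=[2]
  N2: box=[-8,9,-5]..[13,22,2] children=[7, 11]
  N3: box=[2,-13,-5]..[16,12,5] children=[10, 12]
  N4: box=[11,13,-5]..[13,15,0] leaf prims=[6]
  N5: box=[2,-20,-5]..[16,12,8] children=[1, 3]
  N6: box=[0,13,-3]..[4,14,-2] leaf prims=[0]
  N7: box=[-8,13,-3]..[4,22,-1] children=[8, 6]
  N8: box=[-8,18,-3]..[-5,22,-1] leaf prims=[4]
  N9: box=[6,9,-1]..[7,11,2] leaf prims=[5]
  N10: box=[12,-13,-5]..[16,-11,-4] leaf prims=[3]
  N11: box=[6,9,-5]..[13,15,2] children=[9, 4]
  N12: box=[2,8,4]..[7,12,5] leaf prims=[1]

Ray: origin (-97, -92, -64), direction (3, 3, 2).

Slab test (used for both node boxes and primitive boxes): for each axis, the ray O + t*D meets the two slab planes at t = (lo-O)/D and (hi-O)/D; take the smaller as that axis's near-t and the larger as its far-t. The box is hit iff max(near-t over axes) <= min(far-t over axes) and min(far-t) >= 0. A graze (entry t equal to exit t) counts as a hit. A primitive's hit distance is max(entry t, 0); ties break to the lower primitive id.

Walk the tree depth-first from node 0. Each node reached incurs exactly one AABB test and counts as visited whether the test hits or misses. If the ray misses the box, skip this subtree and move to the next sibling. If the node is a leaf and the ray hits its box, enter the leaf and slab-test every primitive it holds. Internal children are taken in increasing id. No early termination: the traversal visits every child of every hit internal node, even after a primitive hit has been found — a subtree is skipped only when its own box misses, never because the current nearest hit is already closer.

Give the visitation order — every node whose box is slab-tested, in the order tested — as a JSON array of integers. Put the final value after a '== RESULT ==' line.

Trace the traversal:
N0 x:[89/3,113/3] y:[24,38] z:[59/2,36] -> hit [89/3,36], descend [2, 5]
  N2 x:[89/3,110/3] y:[101/3,38] z:[59/2,33] -> miss, prune
  N5 x:[33,113/3] y:[24,104/3] z:[59/2,36] -> hit [33,104/3], descend [1, 3]
    N1 x:[103/3,109/3] y:[24,76/3] z:[67/2,36] -> miss, prune
    N3 x:[33,113/3] y:[79/3,104/3] z:[59/2,69/2] -> hit [33,69/2], descend [10, 12]
      N10 x:[109/3,113/3] y:[79/3,27] z:[59/2,30] -> miss, prune
      N12 x:[33,104/3] y:[100/3,104/3] z:[34,69/2] -> hit [34,69/2] leaf, test {P1@t=34}

order=[0, 2, 5, 1, 3, 10, 12]  |boxes|=7  |leaves|=1  hit=P1

== RESULT ==
[0, 2, 5, 1, 3, 10, 12]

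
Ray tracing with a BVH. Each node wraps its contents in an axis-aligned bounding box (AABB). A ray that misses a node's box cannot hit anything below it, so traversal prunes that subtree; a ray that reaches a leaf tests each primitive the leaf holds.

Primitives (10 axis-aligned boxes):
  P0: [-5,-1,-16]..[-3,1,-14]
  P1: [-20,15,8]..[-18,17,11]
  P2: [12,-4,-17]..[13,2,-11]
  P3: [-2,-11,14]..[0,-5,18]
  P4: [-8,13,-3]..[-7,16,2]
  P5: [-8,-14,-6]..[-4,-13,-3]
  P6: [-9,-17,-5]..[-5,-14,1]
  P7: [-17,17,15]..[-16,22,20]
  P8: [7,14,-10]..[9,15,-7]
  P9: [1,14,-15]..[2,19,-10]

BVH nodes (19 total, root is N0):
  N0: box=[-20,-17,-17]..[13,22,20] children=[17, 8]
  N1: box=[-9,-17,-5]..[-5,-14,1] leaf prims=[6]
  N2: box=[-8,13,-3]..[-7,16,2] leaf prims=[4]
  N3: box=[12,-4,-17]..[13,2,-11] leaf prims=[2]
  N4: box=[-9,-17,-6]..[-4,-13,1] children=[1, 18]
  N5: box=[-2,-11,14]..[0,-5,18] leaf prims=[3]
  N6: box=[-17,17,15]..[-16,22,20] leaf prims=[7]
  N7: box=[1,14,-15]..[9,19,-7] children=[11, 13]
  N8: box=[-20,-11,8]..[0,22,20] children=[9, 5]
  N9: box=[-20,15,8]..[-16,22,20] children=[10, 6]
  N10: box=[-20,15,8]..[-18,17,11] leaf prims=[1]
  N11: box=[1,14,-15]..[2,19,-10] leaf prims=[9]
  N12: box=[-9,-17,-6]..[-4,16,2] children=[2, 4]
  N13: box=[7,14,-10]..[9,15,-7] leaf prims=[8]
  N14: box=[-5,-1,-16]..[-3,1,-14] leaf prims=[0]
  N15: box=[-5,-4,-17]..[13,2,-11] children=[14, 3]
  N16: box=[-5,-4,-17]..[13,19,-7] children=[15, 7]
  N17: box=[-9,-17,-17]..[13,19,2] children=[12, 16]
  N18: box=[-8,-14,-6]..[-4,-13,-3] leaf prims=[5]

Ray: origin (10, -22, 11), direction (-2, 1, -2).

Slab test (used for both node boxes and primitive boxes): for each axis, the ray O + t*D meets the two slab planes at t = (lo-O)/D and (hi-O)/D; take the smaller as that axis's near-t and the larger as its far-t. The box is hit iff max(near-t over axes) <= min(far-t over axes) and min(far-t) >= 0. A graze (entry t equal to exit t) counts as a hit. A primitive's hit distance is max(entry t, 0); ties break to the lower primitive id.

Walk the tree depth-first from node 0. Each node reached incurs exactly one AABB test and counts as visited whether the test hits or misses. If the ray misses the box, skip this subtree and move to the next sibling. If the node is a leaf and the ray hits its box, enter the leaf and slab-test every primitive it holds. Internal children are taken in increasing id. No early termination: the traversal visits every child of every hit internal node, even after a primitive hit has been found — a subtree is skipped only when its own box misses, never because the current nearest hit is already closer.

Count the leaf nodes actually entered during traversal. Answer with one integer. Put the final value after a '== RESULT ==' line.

Trace the traversal:
N0 x:[-3/2,15] y:[5,44] z:[-9/2,14] -> hit [5,14], descend [8, 17]
  N8 x:[5,15] y:[11,44] z:[-9/2,3/2] -> miss, prune
  N17 x:[-3/2,19/2] y:[5,41] z:[9/2,14] -> hit [5,19/2], descend [12, 16]
    N12 x:[7,19/2] y:[5,38] z:[9/2,17/2] -> hit [7,17/2], descend [2, 4]
      N2 x:[17/2,9] y:[35,38] z:[9/2,7] -> miss, prune
      N4 x:[7,19/2] y:[5,9] z:[5,17/2] -> hit [7,17/2], descend [1, 18]
        N1 x:[15/2,19/2] y:[5,8] z:[5,8] -> hit [15/2,8] leaf, test {P6@t=15/2}
        N18 x:[7,9] y:[8,9] z:[7,17/2] -> hit [8,17/2] leaf, test {P5@t=8}
    N16 x:[-3/2,15/2] y:[18,41] z:[9,14] -> miss, prune

Visited [0, 8, 17, 12, 2, 4, 1, 18, 16]. Tests: 9 box, 2 leaf. Nearest: P6.

== RESULT ==
2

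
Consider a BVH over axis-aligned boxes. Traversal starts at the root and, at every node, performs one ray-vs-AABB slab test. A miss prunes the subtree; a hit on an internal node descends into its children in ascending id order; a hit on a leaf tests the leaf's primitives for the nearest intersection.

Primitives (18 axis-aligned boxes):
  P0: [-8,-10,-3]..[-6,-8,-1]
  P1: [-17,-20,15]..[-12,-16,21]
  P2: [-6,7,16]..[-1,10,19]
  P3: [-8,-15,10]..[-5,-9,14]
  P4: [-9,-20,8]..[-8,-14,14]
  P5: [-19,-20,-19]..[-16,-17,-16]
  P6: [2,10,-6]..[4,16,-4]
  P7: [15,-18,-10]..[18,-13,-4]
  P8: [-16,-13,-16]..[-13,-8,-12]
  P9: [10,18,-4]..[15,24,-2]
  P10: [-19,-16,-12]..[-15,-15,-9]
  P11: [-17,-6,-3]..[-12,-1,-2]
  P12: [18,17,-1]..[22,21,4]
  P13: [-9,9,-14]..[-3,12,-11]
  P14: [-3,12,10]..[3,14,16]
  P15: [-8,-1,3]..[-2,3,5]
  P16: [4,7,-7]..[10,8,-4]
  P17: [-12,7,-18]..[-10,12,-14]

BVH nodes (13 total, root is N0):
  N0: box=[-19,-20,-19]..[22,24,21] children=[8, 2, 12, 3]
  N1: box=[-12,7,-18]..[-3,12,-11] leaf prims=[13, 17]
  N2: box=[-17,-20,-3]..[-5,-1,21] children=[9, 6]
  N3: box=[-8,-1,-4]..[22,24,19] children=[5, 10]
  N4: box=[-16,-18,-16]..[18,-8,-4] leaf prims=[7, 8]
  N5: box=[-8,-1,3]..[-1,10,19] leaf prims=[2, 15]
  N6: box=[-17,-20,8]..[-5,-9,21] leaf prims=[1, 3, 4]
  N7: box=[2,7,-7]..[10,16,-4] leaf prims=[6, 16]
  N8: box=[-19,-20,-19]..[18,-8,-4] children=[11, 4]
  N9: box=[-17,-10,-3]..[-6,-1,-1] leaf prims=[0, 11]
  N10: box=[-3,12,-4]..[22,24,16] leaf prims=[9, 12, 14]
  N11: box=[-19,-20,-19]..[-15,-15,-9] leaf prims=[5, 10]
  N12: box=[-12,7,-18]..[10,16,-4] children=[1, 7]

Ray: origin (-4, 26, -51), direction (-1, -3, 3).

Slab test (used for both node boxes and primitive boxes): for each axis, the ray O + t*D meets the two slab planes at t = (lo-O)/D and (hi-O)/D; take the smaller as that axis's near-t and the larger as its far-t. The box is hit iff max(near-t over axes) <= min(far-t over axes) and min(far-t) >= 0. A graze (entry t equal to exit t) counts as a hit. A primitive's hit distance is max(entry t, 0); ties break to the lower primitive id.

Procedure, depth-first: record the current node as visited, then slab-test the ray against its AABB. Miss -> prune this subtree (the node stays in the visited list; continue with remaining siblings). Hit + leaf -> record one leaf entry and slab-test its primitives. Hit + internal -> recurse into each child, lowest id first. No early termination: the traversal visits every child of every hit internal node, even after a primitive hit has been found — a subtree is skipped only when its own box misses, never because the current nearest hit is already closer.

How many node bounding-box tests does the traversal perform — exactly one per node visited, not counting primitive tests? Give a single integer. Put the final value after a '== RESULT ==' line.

Traverse from the root:
N0 x:[-26,15] y:[2/3,46/3] z:[32/3,24] -> hit [32/3,15], descend [2, 3, 8, 12]
  N2 x:[1,13] y:[9,46/3] z:[16,24] -> miss, prune
  N3 x:[-26,4] y:[2/3,9] z:[47/3,70/3] -> miss, prune
  N8 x:[-22,15] y:[34/3,46/3] z:[32/3,47/3] -> hit [34/3,15], descend [4, 11]
    N4 x:[-22,12] y:[34/3,44/3] z:[35/3,47/3] -> hit [35/3,12] leaf, test {P7(miss), P8@t=35/3}
    N11 x:[11,15] y:[41/3,46/3] z:[32/3,14] -> hit [41/3,14] leaf, test {P5(miss), P10@t=41/3}
  N12 x:[-14,8] y:[10/3,19/3] z:[11,47/3] -> miss, prune

7 AABB tests over nodes [0, 2, 3, 8, 4, 11, 12]; 2 leaves entered; closest P8.

== RESULT ==
7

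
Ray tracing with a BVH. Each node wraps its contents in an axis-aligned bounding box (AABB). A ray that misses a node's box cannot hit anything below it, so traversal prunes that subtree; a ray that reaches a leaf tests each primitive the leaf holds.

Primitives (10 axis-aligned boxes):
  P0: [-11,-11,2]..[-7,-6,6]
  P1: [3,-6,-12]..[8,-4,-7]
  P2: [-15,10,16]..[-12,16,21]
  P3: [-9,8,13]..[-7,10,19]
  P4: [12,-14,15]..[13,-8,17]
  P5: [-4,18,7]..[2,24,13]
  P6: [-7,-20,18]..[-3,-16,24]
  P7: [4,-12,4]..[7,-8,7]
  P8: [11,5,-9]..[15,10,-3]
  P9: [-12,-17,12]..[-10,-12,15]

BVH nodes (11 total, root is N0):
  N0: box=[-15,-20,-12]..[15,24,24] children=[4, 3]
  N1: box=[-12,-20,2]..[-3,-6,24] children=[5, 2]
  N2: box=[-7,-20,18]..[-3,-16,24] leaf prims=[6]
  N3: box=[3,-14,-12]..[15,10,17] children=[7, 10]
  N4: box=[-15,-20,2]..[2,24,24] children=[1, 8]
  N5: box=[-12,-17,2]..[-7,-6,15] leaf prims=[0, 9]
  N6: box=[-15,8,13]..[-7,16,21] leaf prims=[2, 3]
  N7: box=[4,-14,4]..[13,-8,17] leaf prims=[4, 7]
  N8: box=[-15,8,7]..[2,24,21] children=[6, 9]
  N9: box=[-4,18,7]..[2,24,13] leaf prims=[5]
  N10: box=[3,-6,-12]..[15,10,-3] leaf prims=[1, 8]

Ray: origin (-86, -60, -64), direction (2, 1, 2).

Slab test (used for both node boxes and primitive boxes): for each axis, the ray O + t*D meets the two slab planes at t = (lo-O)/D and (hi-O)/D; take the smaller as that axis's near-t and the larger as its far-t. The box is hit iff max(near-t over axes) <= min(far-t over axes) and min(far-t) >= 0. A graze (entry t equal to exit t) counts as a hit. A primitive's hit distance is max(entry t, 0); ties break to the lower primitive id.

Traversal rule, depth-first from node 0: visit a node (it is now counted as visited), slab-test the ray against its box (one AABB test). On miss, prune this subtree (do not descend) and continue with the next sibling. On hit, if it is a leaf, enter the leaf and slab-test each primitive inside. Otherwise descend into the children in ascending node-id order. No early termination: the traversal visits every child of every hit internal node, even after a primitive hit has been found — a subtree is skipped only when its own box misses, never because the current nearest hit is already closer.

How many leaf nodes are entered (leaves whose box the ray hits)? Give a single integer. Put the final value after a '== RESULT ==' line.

Traverse from the root:
N0 x:[71/2,101/2] y:[40,84] z:[26,44] -> hit [40,44], descend [3, 4]
  N3 x:[89/2,101/2] y:[46,70] z:[26,81/2] -> miss, prune
  N4 x:[71/2,44] y:[40,84] z:[33,44] -> hit [40,44], descend [1, 8]
    N1 x:[37,83/2] y:[40,54] z:[33,44] -> hit [40,83/2], descend [2, 5]
      N2 x:[79/2,83/2] y:[40,44] z:[41,44] -> hit [41,83/2] leaf, test {P6@t=41}
      N5 x:[37,79/2] y:[43,54] z:[33,79/2] -> miss, prune
    N8 x:[71/2,44] y:[68,84] z:[71/2,85/2] -> miss, prune

7 AABB tests over nodes [0, 3, 4, 1, 2, 5, 8]; 1 leaf entered; closest P6.

== RESULT ==
1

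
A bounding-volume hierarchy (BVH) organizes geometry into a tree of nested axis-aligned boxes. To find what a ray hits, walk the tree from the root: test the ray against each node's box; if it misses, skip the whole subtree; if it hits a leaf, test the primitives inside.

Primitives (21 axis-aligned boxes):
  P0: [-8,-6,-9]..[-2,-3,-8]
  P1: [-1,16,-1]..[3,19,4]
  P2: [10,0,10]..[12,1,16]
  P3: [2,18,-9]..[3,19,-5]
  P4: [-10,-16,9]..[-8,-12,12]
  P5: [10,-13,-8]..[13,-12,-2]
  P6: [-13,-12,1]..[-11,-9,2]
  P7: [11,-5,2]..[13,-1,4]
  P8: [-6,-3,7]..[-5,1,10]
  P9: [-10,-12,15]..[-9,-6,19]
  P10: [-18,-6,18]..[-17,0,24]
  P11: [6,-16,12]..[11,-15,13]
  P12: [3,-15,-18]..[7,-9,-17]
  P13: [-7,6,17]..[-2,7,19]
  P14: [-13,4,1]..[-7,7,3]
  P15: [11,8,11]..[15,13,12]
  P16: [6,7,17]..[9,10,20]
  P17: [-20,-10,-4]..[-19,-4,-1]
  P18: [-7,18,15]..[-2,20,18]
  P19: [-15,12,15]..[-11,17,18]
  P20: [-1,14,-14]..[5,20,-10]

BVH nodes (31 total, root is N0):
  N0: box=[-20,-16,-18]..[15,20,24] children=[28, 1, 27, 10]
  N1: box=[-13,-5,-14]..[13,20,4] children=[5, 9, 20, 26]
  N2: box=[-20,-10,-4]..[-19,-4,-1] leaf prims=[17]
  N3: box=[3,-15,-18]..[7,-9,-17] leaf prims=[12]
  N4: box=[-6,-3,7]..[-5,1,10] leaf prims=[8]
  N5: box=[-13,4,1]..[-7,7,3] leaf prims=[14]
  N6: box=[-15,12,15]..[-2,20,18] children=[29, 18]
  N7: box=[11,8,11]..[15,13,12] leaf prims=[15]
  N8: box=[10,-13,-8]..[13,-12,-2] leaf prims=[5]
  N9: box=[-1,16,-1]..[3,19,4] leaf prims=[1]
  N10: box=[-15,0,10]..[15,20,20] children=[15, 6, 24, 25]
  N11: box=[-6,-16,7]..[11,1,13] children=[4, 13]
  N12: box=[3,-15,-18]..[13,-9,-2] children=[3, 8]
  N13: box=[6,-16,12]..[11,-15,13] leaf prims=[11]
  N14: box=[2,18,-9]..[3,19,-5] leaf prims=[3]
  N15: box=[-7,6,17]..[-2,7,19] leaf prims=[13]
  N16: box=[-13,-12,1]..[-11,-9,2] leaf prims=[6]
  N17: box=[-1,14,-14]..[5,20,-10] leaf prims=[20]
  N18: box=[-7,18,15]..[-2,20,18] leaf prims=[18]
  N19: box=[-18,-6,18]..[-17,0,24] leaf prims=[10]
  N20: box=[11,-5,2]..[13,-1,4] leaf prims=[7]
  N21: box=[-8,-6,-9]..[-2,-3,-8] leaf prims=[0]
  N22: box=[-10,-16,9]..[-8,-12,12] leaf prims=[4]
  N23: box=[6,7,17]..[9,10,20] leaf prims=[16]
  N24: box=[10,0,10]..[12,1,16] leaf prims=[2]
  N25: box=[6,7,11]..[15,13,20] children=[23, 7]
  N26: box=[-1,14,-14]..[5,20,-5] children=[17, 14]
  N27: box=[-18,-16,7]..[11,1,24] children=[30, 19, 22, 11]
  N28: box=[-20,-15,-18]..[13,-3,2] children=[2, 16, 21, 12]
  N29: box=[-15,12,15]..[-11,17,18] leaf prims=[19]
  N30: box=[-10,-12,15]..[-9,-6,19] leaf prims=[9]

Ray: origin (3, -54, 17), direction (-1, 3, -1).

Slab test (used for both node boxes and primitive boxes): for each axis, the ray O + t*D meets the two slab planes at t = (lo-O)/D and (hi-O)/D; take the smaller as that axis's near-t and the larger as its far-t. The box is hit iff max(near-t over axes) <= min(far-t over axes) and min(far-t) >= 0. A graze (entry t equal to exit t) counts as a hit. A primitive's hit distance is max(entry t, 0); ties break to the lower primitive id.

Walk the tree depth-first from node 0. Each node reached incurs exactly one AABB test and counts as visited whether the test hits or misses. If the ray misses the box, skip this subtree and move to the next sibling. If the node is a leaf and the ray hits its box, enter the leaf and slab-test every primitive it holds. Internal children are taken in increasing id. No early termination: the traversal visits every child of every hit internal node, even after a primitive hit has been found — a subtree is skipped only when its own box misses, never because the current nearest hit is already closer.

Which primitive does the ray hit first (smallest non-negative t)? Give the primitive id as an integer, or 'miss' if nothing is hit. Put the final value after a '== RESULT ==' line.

Walk:
N0 x:[-12,23] y:[38/3,74/3] z:[-7,35] -> hit [38/3,23], descend [1, 10, 27, 28]
  N1 x:[-10,16] y:[49/3,74/3] z:[13,31] -> miss, prune
  N10 x:[-12,18] y:[18,74/3] z:[-3,7] -> miss, prune
  N27 x:[-8,21] y:[38/3,55/3] z:[-7,10] -> miss, prune
  N28 x:[-10,23] y:[13,17] z:[15,35] -> hit [15,17], descend [2, 12, 16, 21]
    N2 x:[22,23] y:[44/3,50/3] z:[18,21] -> miss, prune
    N12 x:[-10,0] y:[13,15] z:[19,35] -> miss, prune
    N16 x:[14,16] y:[14,15] z:[15,16] -> hit [15,15] leaf, test {P6@t=15}
    N21 x:[5,11] y:[16,17] z:[25,26] -> miss, prune

Visited [0, 1, 10, 27, 28, 2, 12, 16, 21]. Tests: 9 box, 1 leaf. Nearest: P6.

== RESULT ==
6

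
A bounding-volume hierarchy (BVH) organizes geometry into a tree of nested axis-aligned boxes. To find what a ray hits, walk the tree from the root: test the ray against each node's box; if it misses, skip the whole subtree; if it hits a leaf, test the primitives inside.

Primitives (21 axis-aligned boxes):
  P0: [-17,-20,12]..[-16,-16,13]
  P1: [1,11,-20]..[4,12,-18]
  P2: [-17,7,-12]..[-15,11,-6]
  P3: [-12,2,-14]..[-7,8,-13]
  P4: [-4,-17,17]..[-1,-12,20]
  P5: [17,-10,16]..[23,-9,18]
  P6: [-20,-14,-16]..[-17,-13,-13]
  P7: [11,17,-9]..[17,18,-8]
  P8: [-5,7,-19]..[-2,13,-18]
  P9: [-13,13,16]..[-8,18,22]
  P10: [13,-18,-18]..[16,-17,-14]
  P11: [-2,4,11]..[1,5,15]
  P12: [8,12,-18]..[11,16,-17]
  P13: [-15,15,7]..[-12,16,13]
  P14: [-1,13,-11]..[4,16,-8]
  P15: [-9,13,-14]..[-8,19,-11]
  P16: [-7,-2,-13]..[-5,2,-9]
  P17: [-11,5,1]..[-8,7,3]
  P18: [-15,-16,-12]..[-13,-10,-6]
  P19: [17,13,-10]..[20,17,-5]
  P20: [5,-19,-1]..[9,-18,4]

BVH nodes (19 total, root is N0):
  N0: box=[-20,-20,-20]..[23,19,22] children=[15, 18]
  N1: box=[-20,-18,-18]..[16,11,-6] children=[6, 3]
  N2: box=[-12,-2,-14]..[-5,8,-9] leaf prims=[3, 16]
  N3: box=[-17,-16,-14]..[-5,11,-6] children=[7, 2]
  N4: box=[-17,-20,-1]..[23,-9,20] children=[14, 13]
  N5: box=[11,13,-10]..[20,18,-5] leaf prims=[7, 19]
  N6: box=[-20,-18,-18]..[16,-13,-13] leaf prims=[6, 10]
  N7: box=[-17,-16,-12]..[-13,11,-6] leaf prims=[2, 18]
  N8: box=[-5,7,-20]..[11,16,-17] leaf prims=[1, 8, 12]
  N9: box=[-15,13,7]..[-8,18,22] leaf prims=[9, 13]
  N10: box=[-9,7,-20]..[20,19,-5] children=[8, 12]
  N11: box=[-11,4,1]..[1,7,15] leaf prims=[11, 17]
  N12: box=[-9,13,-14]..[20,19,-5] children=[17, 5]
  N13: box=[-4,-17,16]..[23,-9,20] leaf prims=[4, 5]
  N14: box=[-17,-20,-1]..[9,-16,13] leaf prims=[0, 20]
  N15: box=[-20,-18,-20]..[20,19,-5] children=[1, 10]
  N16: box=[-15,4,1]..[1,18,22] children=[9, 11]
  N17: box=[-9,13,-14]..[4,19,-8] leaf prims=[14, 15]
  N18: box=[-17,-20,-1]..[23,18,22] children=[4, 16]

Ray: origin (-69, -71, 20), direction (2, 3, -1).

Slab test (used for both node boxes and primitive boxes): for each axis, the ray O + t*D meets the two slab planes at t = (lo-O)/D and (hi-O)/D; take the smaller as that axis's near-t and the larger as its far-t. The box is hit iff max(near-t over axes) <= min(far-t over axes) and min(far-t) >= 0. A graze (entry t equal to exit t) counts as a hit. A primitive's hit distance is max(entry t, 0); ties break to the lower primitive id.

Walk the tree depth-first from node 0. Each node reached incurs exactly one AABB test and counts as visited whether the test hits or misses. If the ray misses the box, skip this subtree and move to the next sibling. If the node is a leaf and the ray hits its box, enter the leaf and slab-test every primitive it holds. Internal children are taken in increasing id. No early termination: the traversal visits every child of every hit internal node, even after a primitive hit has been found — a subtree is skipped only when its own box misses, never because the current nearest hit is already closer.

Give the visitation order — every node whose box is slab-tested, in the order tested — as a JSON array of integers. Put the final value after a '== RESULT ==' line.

Walk:
N0 x:[49/2,46] y:[17,30] z:[-2,40] -> hit [49/2,30], descend [15, 18]
  N15 x:[49/2,89/2] y:[53/3,30] z:[25,40] -> hit [25,30], descend [1, 10]
    N1 x:[49/2,85/2] y:[53/3,82/3] z:[26,38] -> hit [26,82/3], descend [3, 6]
      N3 x:[26,32] y:[55/3,82/3] z:[26,34] -> hit [26,82/3], descend [2, 7]
        N2 x:[57/2,32] y:[23,79/3] z:[29,34] -> miss, prune
        N7 x:[26,28] y:[55/3,82/3] z:[26,32] -> hit [26,82/3] leaf, test {P2@t=26, P18(miss)}
      N6 x:[49/2,85/2] y:[53/3,58/3] z:[33,38] -> miss, prune
    N10 x:[30,89/2] y:[26,30] z:[25,40] -> hit [30,30], descend [8, 12]
      N8 x:[32,40] y:[26,29] z:[37,40] -> miss, prune
      N12 x:[30,89/2] y:[28,30] z:[25,34] -> hit [30,30], descend [5, 17]
        N5 x:[40,89/2] y:[28,89/3] z:[25,30] -> miss, prune
        N17 x:[30,73/2] y:[28,30] z:[28,34] -> hit [30,30] leaf, test {P14(miss), P15(miss)}
  N18 x:[26,46] y:[17,89/3] z:[-2,21] -> miss, prune

Summary -> nodes [0, 15, 1, 3, 2, 7, 6, 10, 8, 12, 5, 17, 18]; box-tests=13; leaf-entries=2; first=P2

== RESULT ==
[0, 15, 1, 3, 2, 7, 6, 10, 8, 12, 5, 17, 18]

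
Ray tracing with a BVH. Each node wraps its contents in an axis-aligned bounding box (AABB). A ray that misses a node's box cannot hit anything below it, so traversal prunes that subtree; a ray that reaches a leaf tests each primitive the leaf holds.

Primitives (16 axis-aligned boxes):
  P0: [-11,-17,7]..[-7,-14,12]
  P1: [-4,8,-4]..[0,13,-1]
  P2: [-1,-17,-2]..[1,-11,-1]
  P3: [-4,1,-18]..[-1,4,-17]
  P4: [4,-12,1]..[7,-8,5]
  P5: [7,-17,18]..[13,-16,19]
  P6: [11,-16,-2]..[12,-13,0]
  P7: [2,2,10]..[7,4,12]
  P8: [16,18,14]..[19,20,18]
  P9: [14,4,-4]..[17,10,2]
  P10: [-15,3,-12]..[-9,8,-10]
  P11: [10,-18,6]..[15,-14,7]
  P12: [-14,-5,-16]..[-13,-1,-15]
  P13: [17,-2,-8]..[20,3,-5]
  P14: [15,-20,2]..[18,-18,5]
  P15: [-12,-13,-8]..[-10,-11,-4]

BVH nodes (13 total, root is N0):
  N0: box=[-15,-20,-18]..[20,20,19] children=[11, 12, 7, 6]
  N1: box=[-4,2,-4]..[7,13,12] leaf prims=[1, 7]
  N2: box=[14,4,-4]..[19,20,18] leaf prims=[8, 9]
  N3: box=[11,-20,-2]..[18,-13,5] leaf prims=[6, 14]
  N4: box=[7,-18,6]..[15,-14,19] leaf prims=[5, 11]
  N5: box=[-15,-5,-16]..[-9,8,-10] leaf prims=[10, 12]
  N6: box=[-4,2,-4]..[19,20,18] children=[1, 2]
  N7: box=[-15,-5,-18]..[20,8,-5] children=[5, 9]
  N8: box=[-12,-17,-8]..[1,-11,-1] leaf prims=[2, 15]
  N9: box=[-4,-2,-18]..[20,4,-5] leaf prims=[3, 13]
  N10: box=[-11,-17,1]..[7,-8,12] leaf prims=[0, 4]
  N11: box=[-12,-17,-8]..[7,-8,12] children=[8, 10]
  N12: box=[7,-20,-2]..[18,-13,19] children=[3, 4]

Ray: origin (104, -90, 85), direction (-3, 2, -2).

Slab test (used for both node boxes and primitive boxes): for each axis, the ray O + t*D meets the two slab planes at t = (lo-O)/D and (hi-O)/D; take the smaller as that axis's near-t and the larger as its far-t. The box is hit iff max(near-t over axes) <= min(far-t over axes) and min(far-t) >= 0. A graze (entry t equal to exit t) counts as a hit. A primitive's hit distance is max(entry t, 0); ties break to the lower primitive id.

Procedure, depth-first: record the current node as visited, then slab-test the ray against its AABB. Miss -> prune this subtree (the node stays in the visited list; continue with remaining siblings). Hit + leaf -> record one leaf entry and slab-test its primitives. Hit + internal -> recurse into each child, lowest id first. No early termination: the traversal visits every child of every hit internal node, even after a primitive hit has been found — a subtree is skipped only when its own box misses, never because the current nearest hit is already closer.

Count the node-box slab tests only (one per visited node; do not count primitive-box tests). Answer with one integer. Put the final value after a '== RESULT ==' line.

Trace the traversal:
N0 x:[28,119/3] y:[35,55] z:[33,103/2] -> hit [35,119/3], descend [6, 7, 11, 12]
  N6 x:[85/3,36] y:[46,55] z:[67/2,89/2] -> miss, prune
  N7 x:[28,119/3] y:[85/2,49] z:[45,103/2] -> miss, prune
  N11 x:[97/3,116/3] y:[73/2,41] z:[73/2,93/2] -> hit [73/2,116/3], descend [8, 10]
    N8 x:[103/3,116/3] y:[73/2,79/2] z:[43,93/2] -> miss, prune
    N10 x:[97/3,115/3] y:[73/2,41] z:[73/2,42] -> hit [73/2,115/3] leaf, test {P0@t=37, P4(miss)}
  N12 x:[86/3,97/3] y:[35,77/2] z:[33,87/2] -> miss, prune

Visited [0, 6, 7, 11, 8, 10, 12]. Tests: 7 box, 1 leaf. Nearest: P0.

== RESULT ==
7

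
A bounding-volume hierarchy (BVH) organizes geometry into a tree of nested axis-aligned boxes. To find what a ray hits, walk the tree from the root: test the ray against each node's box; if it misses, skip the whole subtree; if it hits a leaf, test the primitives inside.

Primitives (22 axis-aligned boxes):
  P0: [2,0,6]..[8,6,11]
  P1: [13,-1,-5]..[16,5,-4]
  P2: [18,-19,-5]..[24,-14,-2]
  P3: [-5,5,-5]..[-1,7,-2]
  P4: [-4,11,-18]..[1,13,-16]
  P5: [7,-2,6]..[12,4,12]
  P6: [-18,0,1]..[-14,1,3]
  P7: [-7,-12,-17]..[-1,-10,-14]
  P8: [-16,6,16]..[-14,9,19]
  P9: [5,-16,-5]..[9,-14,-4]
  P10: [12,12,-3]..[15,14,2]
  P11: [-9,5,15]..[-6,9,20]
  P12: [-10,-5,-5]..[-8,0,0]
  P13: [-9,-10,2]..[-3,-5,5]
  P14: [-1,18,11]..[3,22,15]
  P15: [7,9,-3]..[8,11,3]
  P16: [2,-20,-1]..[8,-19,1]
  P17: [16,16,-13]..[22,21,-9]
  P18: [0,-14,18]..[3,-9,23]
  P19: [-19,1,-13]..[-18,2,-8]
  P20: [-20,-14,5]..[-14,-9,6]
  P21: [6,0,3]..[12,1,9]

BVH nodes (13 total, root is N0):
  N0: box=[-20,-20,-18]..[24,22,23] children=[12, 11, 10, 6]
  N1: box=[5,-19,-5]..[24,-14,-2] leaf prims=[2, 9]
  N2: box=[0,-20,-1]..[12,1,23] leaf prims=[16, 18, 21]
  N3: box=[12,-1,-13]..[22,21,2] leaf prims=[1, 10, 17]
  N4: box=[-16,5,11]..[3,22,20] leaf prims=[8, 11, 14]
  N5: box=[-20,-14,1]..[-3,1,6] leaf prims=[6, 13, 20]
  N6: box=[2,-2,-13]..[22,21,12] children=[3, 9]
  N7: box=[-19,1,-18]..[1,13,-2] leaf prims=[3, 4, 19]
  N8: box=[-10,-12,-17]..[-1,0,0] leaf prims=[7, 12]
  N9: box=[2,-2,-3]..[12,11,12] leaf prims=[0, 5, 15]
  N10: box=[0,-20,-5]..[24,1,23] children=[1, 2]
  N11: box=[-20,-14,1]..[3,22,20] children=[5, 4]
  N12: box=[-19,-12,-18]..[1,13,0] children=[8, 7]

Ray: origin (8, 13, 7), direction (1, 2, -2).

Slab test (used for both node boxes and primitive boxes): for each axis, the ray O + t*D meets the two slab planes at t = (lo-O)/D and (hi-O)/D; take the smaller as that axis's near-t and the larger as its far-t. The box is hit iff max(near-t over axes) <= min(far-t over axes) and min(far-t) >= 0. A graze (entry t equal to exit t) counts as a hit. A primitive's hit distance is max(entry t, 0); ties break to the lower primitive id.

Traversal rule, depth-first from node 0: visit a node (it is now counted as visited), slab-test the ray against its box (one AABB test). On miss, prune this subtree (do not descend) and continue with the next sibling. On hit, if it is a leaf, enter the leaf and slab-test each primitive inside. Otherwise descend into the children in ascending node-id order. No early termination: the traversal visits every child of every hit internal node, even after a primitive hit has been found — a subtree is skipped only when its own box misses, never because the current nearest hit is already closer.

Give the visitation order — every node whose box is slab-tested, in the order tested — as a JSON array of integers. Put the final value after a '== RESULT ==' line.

Trace the traversal:
N0 x:[-28,16] y:[-33/2,9/2] z:[-8,25/2] -> hit [-8,9/2], descend [6, 10, 11, 12]
  N6 x:[-6,14] y:[-15/2,4] z:[-5/2,10] -> hit [-5/2,4], descend [3, 9]
    N3 x:[4,14] y:[-7,4] z:[5/2,10] -> hit [4,4] leaf, test {P1(miss), P10(miss), P17(miss)}
    N9 x:[-6,4] y:[-15/2,-1] z:[-5/2,5] -> miss, prune
  N10 x:[-8,16] y:[-33/2,-6] z:[-8,6] -> miss, prune
  N11 x:[-28,-5] y:[-27/2,9/2] z:[-13/2,3] -> miss, prune
  N12 x:[-27,-7] y:[-25/2,0] z:[7/2,25/2] -> miss, prune

order=[0, 6, 3, 9, 10, 11, 12]  |boxes|=7  |leaves|=1  hit=miss

== RESULT ==
[0, 6, 3, 9, 10, 11, 12]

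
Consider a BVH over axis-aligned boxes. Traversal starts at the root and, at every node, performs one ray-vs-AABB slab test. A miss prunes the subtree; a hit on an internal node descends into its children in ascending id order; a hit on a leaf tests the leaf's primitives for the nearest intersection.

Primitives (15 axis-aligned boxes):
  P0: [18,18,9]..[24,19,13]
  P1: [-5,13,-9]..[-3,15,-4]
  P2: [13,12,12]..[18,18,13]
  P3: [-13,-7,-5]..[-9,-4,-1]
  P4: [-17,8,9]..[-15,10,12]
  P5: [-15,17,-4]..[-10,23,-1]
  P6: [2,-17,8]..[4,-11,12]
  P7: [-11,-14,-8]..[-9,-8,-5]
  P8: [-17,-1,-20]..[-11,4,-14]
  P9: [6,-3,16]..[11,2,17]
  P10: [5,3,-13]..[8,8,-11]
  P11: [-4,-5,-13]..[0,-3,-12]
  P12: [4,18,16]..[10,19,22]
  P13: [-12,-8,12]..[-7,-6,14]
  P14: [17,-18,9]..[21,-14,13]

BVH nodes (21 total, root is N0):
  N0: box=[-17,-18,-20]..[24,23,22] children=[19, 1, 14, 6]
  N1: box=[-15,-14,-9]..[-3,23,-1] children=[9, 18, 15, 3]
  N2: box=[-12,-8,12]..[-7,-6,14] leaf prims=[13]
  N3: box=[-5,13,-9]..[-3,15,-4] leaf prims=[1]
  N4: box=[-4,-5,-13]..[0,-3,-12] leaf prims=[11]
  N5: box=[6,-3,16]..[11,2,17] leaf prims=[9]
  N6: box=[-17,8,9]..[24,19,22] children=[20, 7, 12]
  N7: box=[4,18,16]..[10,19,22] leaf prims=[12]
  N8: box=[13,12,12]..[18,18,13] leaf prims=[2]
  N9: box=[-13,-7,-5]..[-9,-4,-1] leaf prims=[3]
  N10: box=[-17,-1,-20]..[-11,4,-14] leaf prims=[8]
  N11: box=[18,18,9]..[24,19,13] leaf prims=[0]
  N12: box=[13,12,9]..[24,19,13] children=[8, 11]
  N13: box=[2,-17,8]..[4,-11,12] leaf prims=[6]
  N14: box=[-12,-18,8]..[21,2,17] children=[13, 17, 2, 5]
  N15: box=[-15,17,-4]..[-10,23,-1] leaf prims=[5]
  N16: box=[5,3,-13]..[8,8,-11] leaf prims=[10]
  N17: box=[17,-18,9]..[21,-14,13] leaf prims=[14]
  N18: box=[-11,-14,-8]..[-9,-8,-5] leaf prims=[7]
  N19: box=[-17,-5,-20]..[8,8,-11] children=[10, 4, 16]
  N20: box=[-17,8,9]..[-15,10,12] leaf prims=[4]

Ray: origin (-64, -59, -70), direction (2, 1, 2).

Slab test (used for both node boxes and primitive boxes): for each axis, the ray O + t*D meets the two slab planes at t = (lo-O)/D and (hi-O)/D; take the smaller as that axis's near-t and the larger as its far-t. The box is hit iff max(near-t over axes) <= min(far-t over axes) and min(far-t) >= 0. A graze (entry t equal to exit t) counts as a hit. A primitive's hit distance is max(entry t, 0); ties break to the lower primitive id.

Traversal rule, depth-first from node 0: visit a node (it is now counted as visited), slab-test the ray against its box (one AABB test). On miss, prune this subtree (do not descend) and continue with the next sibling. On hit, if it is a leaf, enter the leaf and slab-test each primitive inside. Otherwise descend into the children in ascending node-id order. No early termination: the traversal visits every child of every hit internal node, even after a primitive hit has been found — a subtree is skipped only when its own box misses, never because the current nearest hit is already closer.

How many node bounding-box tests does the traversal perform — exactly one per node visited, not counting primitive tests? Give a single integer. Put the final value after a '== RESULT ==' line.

Trace the traversal:
N0 x:[47/2,44] y:[41,82] z:[25,46] -> hit [41,44], descend [1, 6, 14, 19]
  N1 x:[49/2,61/2] y:[45,82] z:[61/2,69/2] -> miss, prune
  N6 x:[47/2,44] y:[67,78] z:[79/2,46] -> miss, prune
  N14 x:[26,85/2] y:[41,61] z:[39,87/2] -> hit [41,85/2], descend [2, 5, 13, 17]
    N2 x:[26,57/2] y:[51,53] z:[41,42] -> miss, prune
    N5 x:[35,75/2] y:[56,61] z:[43,87/2] -> miss, prune
    N13 x:[33,34] y:[42,48] z:[39,41] -> miss, prune
    N17 x:[81/2,85/2] y:[41,45] z:[79/2,83/2] -> hit [41,83/2] leaf, test {P14@t=41}
  N19 x:[47/2,36] y:[54,67] z:[25,59/2] -> miss, prune

Summary -> nodes [0, 1, 6, 14, 2, 5, 13, 17, 19]; box-tests=9; leaf-entries=1; first=P14

== RESULT ==
9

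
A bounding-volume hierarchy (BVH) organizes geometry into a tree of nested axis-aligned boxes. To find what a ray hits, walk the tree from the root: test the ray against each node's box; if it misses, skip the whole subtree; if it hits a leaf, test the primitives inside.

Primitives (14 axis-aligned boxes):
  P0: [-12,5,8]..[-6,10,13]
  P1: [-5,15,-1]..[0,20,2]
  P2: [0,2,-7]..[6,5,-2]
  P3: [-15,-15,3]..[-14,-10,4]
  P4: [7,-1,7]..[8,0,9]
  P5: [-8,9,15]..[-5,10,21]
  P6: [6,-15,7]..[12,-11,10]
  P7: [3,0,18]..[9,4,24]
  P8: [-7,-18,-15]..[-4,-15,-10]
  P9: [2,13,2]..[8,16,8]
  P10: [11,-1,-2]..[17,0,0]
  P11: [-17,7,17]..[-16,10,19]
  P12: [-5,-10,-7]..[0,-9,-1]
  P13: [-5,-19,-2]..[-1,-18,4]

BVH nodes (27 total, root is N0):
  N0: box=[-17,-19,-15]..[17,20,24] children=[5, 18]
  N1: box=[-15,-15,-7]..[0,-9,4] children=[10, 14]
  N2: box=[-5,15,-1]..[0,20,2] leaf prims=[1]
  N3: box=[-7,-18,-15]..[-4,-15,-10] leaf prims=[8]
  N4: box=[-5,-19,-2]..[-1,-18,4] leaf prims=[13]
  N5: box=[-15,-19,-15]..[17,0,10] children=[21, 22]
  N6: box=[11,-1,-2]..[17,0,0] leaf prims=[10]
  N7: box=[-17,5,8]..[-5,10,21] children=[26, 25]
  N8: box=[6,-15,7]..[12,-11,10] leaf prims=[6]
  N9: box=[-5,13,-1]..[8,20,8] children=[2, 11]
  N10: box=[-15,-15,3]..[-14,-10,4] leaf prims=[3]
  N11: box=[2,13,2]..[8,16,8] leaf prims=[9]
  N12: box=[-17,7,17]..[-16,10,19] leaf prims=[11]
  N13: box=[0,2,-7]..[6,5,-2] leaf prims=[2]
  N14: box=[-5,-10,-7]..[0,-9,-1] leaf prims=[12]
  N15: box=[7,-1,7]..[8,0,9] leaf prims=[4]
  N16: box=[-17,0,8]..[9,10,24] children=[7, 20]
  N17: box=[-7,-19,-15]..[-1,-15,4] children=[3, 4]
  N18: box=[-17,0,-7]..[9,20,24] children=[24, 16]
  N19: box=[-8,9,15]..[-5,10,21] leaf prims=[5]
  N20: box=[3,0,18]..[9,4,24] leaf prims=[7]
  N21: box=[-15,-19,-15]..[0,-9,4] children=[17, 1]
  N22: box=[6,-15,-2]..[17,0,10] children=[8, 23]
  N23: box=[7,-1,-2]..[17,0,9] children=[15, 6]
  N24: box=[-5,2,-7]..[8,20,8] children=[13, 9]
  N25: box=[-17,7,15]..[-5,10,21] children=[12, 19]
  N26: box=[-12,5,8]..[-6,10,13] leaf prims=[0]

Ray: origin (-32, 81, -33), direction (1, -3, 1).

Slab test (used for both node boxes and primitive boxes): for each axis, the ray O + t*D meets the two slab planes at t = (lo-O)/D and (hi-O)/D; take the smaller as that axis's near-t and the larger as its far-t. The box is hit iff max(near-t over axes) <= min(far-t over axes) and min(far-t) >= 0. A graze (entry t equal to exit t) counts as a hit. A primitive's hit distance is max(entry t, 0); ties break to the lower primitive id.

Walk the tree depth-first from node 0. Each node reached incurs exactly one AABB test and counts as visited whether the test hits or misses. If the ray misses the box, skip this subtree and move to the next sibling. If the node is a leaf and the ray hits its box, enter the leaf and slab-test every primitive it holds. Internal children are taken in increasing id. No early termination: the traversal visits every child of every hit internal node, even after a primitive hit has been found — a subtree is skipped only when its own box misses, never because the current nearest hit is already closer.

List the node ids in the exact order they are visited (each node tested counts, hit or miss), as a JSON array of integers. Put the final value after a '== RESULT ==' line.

Traverse from the root:
N0 x:[15,49] y:[61/3,100/3] z:[18,57] -> hit [61/3,100/3], descend [5, 18]
  N5 x:[17,49] y:[27,100/3] z:[18,43] -> hit [27,100/3], descend [21, 22]
    N21 x:[17,32] y:[30,100/3] z:[18,37] -> hit [30,32], descend [1, 17]
      N1 x:[17,32] y:[30,32] z:[26,37] -> hit [30,32], descend [10, 14]
        N10 x:[17,18] y:[91/3,32] z:[36,37] -> miss, prune
        N14 x:[27,32] y:[30,91/3] z:[26,32] -> hit [30,91/3] leaf, test {P12@t=30}
      N17 x:[25,31] y:[32,100/3] z:[18,37] -> miss, prune
    N22 x:[38,49] y:[27,32] z:[31,43] -> miss, prune
  N18 x:[15,41] y:[61/3,27] z:[26,57] -> hit [26,27], descend [16, 24]
    N16 x:[15,41] y:[71/3,27] z:[41,57] -> miss, prune
    N24 x:[27,40] y:[61/3,79/3] z:[26,41] -> miss, prune

order=[0, 5, 21, 1, 10, 14, 17, 22, 18, 16, 24]  |boxes|=11  |leaves|=1  hit=P12

== RESULT ==
[0, 5, 21, 1, 10, 14, 17, 22, 18, 16, 24]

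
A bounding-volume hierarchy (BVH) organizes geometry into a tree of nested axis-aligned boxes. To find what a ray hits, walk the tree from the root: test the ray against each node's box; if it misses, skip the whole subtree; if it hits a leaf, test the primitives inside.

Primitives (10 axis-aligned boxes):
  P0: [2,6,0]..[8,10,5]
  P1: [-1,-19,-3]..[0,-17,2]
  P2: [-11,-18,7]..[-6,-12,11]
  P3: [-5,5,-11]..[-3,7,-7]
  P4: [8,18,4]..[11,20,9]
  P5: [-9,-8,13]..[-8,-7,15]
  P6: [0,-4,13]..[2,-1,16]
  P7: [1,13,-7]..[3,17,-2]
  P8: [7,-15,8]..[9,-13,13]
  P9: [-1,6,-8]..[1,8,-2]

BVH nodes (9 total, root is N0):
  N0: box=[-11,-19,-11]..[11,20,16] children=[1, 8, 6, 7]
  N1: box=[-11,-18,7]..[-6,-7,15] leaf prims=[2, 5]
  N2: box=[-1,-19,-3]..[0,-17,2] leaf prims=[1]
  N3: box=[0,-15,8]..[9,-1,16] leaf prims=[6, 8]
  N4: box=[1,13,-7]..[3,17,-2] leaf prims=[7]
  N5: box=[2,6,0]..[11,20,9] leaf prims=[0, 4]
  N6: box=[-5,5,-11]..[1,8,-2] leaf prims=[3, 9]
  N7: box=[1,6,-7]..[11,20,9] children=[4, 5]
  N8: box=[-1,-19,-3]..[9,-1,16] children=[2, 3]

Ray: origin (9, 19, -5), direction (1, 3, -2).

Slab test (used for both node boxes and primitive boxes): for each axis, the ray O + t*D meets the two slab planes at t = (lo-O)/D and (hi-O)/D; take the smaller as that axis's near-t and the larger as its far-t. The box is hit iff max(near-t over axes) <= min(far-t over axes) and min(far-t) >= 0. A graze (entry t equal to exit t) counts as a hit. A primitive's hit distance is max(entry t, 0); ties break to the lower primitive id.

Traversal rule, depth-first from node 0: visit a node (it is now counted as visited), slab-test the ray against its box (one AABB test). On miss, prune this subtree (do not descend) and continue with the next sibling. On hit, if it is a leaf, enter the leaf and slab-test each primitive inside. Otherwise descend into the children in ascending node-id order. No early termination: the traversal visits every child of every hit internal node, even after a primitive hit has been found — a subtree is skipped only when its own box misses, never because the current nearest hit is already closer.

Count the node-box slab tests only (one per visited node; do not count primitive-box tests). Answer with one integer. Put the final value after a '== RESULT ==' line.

Trace the traversal:
N0 x:[-20,2] y:[-38/3,1/3] z:[-21/2,3] -> hit [-21/2,1/3], descend [1, 6, 7, 8]
  N1 x:[-20,-15] y:[-37/3,-26/3] z:[-10,-6] -> miss, prune
  N6 x:[-14,-8] y:[-14/3,-11/3] z:[-3/2,3] -> miss, prune
  N7 x:[-8,2] y:[-13/3,1/3] z:[-7,1] -> hit [-13/3,1/3], descend [4, 5]
    N4 x:[-8,-6] y:[-2,-2/3] z:[-3/2,1] -> miss, prune
    N5 x:[-7,2] y:[-13/3,1/3] z:[-7,-5/2] -> miss, prune
  N8 x:[-10,0] y:[-38/3,-20/3] z:[-21/2,-1] -> miss, prune

order=[0, 1, 6, 7, 4, 5, 8]  |boxes|=7  |leaves|=0  hit=miss

== RESULT ==
7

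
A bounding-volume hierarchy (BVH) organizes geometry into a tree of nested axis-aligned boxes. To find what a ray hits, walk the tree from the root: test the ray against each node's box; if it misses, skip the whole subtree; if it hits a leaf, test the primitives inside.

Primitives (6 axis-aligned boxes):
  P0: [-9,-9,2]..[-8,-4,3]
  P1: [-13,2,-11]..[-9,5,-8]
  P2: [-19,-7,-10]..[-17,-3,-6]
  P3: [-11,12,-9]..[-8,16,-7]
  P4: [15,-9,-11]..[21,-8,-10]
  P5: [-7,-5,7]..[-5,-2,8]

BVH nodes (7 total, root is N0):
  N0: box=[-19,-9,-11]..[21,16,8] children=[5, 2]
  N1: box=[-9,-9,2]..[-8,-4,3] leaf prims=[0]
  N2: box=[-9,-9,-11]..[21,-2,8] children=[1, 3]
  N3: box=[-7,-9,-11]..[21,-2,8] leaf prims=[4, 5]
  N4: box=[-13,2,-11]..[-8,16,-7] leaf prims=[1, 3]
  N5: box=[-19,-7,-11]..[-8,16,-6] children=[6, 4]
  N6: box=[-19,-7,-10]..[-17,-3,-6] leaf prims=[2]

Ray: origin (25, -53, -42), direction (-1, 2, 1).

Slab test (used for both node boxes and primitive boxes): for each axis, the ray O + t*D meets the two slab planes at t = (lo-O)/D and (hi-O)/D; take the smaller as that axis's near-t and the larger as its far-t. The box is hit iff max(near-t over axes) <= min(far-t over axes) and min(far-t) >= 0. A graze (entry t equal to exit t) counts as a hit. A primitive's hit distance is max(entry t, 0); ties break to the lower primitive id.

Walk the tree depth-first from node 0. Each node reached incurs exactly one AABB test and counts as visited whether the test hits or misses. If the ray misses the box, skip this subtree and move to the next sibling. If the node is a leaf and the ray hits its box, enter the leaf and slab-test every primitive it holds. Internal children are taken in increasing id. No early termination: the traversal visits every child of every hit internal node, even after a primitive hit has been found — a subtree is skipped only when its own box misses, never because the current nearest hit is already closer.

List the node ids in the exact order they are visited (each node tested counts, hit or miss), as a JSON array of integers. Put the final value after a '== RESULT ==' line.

Trace the traversal:
N0 x:[4,44] y:[22,69/2] z:[31,50] -> hit [31,69/2], descend [2, 5]
  N2 x:[4,34] y:[22,51/2] z:[31,50] -> miss, prune
  N5 x:[33,44] y:[23,69/2] z:[31,36] -> hit [33,69/2], descend [4, 6]
    N4 x:[33,38] y:[55/2,69/2] z:[31,35] -> hit [33,69/2] leaf, test {P1(miss), P3@t=33}
    N6 x:[42,44] y:[23,25] z:[32,36] -> miss, prune

5 AABB tests over nodes [0, 2, 5, 4, 6]; 1 leaf entered; closest P3.

== RESULT ==
[0, 2, 5, 4, 6]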